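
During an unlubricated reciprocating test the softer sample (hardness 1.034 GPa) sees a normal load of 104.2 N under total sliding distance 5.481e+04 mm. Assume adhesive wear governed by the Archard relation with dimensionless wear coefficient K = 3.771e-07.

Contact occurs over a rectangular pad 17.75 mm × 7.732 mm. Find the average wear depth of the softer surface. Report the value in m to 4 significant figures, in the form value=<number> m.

Every step maintains exact precision, and intermediate values appear rounded — a lone final rounding, at four significant figures.
Distance L = 5.481e+04 mm = 54.81 m.
Hardness H = 1.034 GPa = 1.034e+09 Pa.
Pad sides 17.75 mm × 7.732 mm = 0.01775 m × 0.007732 m. Contact area A = 0.01775 m × 0.007732 m = 1.372e-04 m².
Working in SI base units: W = 104.2 N, H = 1.034e+09 Pa, K = 3.771e-07.
Worn volume V = K·W·L/H = 3.771e-07 · 104.2 · 54.81 / 1.034e+09 = 2.083e-12 m³.
Mean depth h = V/A = 2.083e-12 / 1.372e-04 = 1.518e-08 m.

value=1.518e-08 m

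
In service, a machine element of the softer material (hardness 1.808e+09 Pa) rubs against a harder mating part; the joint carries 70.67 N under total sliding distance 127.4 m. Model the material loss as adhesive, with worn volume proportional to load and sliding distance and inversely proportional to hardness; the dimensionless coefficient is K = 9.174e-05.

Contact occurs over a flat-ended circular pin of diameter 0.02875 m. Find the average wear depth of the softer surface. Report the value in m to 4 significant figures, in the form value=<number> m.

value=7.037e-07 m

The computation carries full precision; printed values are rounded — one last rounding to 4 significant figures.
Convert: Contact area A = π·d²/4 = π·(0.02875 m)²/4 = 6.492e-04 m².
As SI base values: W = 70.67 N, H = 1.808e+09 Pa, K = 9.174e-05.
By Archard's law, V = K·W·L/H = 9.174e-05 · 70.67 · 127.4 / 1.808e+09 = 4.568e-10 m³.
Mean depth h = V/A = 4.568e-10 / 6.492e-04 = 7.037e-07 m.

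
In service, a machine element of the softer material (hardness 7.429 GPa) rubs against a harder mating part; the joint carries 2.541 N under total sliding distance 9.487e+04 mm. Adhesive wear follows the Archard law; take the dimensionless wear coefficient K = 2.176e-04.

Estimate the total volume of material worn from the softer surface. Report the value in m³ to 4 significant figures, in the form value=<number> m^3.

The intermediates appear rounded. The computation runs at exact precision; a single final rounding, at 4 significant figures.
Convert: Path length L = 9.487e+04 mm = 94.87 m.
Convert: Hardness H = 7.429 GPa = 7.429e+09 Pa.
Restated in SI base units: W = 2.541 N, H = 7.429e+09 Pa, K = 2.176e-04.
Archard relation: V = K·W·L/H = 2.176e-04 · 2.541 · 94.87 / 7.429e+09 = 7.061e-12 m³.

value=7.061e-12 m^3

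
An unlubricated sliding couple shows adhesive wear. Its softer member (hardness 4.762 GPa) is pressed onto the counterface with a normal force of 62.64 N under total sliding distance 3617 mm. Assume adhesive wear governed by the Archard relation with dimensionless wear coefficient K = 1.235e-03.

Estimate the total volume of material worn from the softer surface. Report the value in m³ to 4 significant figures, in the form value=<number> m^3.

Intermediates are displayed rounded; the algebra keeps full float precision — one final rounding: 4 significant figures.
Sliding distance L = 3617 mm = 3.617 m.
Hardness H = 4.762 GPa = 4.762e+09 Pa.
Working in SI base units: W = 62.64 N, H = 4.762e+09 Pa, K = 1.235e-03.
The Archard volume V = K·W·L/H = 1.235e-03 · 62.64 · 3.617 / 4.762e+09 = 5.876e-11 m³.

value=5.876e-11 m^3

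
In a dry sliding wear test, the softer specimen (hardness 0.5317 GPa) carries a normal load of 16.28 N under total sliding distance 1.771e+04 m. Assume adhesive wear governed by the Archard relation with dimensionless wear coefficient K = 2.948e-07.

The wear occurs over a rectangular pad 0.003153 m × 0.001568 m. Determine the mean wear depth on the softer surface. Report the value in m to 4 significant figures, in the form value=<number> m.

value=3.233e-05 m

Each operation maintains full precision — printed values are rounded, and a single final rounding: four significant digits.
Convert: Hardness H = 0.5317 GPa = 5.317e+08 Pa.
Convert: Contact area A = 0.003153 m × 0.001568 m = 4.944e-06 m².
Collected in SI base units: W = 16.28 N, H = 5.317e+08 Pa, K = 2.948e-07.
Worn volume V = K·W·L/H = 2.948e-07 · 16.28 · 1.771e+04 / 5.317e+08 = 1.599e-10 m³.
Depth of wear h = V/A = 1.599e-10 / 4.944e-06 = 3.233e-05 m.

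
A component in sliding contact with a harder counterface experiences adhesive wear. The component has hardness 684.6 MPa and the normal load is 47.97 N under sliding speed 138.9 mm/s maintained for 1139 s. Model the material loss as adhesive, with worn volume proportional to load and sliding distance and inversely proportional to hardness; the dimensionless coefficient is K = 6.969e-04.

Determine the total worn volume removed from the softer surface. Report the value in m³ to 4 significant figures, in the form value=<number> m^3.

Intermediate values are printed rounded; all arithmetic maintains full precision. Rounded once at the end: 4 significant digits.
Convert: Sliding speed v = 138.9 mm/s = 0.1389 m/s. Total distance L = v·t = 0.1389 m/s × 1139 s = 158.2 m.
Convert: Hardness H = 684.6 MPa = 6.846e+08 Pa.
Expressed in SI base units: W = 47.97 N, H = 6.846e+08 Pa, K = 6.969e-04.
Volume removed: V = K·W·L/H = 6.969e-04 · 47.97 · 158.2 / 6.846e+08 = 7.726e-09 m³.

value=7.726e-09 m^3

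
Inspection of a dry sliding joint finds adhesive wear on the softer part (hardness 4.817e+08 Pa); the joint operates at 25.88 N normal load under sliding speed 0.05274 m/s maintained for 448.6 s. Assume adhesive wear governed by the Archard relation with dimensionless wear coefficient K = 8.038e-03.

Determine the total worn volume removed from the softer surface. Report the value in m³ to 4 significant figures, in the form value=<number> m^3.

value=1.022e-08 m^3

The intermediates are displayed rounded; every step runs at full float precision, and rounded just once, at 4 significant figures.
Convert: Path length L = v·t = 0.05274 m/s × 448.6 s = 23.66 m.
As SI base values: W = 25.88 N, H = 4.817e+08 Pa, K = 8.038e-03.
Apply Archard: V = K·W·L/H = 8.038e-03 · 25.88 · 23.66 / 4.817e+08 = 1.022e-08 m³.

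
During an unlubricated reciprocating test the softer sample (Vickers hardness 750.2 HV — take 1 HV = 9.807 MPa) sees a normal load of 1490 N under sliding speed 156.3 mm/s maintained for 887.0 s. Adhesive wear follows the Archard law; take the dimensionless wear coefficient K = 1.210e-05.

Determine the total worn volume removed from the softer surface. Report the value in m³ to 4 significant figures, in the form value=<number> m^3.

value=3.397e-10 m^3

Every step maintains full float precision; quoted intermediates are rounded. Rounded just once: 4 significant digits.
Sliding speed v = 156.3 mm/s = 0.1563 m/s. Sliding distance L = v·t = 0.1563 m/s × 887.0 s = 138.6 m.
Hardness H = 750.2 HV × 9.807 MPa/HV = 7357 MPa = 7.357e+09 Pa.
Collected in SI base units: W = 1490 N, H = 7.357e+09 Pa, K = 1.210e-05.
Apply Archard: V = K·W·L/H = 1.210e-05 · 1490 · 138.6 / 7.357e+09 = 3.397e-10 m³.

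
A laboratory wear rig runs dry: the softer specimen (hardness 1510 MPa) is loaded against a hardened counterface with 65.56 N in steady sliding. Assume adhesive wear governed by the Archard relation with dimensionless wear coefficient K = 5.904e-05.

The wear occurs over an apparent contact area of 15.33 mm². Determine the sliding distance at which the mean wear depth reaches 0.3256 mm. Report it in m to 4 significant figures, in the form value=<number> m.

All arithmetic keeps full precision. The intermediates appear rounded; rounded just once, at 4 significant figures.
Convert: Hardness H = 1510 MPa = 1.510e+09 Pa.
Convert: Contact area A = 15.33 mm² = 1.533e-05 m².
Convert: Depth limit h_lim = 0.3256 mm = 3.256e-04 m.
SI base units throughout: W = 65.56 N, H = 1.510e+09 Pa, K = 5.904e-05.
At the depth limit, V_lim = h_lim·A = 3.256e-04 · 1.533e-05 = 4.991e-09 m³.
So the life L = V_lim·H/(K·W) = 4.991e-09 · 1.510e+09 / (5.904e-05 · 65.56) = 1947 m.

value=1947 m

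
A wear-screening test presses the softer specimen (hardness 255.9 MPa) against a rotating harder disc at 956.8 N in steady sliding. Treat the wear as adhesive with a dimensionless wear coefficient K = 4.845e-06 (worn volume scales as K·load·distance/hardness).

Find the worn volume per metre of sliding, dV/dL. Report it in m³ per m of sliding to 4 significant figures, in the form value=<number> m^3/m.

Quoted intermediates are rounded, and every step maintains full precision. Rounded once at the end, at four significant figures.
Hardness H = 255.9 MPa = 2.559e+08 Pa.
In SI base units, W = 956.8 N, H = 2.559e+08 Pa, K = 4.845e-06.
Sliding wear rate dV/dL = K·W/H, so: 4.845e-06 · 956.8 / 2.559e+08 = 1.812e-11 m³/m.

value=1.812e-11 m^3/m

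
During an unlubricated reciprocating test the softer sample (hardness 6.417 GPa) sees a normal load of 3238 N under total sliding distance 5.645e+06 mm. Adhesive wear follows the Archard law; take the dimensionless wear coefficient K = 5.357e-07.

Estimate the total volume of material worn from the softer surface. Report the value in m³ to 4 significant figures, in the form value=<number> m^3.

All arithmetic holds exact precision — the intermediates are displayed rounded — a single final rounding to four significant digits.
Convert: Total distance L = 5.645e+06 mm = 5645 m.
Convert: Hardness H = 6.417 GPa = 6.417e+09 Pa.
SI base units throughout: W = 3238 N, H = 6.417e+09 Pa, K = 5.357e-07.
Volume removed: V = K·W·L/H = 5.357e-07 · 3238 · 5645 / 6.417e+09 = 1.526e-09 m³.

value=1.526e-09 m^3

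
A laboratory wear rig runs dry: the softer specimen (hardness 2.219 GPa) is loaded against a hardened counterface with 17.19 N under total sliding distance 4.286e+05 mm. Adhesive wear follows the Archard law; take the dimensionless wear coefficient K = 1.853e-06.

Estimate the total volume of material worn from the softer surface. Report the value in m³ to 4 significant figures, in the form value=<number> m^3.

Each operation maintains exact precision; the intermediates are printed rounded; one last rounding: 4 significant digits.
Path length L = 4.286e+05 mm = 428.6 m.
Hardness H = 2.219 GPa = 2.219e+09 Pa.
Collected in SI base units: W = 17.19 N, H = 2.219e+09 Pa, K = 1.853e-06.
Worn volume V = K·W·L/H = 1.853e-06 · 17.19 · 428.6 / 2.219e+09 = 6.152e-12 m³.

value=6.152e-12 m^3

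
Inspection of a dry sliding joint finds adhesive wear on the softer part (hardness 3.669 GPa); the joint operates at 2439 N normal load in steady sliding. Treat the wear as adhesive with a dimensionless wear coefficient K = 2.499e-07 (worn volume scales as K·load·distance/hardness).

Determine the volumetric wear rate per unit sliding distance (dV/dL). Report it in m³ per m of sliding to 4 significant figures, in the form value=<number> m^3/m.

value=1.661e-13 m^3/m

The computation carries full precision; the intermediates are shown rounded — rounded once at the end, at four significant digits.
Convert: Hardness H = 3.669 GPa = 3.669e+09 Pa.
Working in SI base units: W = 2439 N, H = 3.669e+09 Pa, K = 2.499e-07.
Rate of wear dV/dL = K·W/H — distance-free: 2.499e-07 · 2439 / 3.669e+09 = 1.661e-13 m³/m.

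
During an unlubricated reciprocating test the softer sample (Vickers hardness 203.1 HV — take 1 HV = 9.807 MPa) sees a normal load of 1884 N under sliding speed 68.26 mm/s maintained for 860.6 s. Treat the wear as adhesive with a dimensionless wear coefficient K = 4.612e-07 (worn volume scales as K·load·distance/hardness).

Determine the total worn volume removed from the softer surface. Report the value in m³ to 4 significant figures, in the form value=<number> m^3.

Printed values are rounded, and all arithmetic keeps full precision; a lone final rounding: four significant figures.
Convert: Sliding speed v = 68.26 mm/s = 0.06826 m/s. Sliding distance L = v·t = 0.06826 m/s × 860.6 s = 58.74 m.
Convert: Hardness H = 203.1 HV × 9.807 MPa/HV = 1992 MPa = 1.992e+09 Pa.
SI base units throughout: W = 1884 N, H = 1.992e+09 Pa, K = 4.612e-07.
The Archard volume V = K·W·L/H = 4.612e-07 · 1884 · 58.74 / 1.992e+09 = 2.563e-11 m³.

value=2.563e-11 m^3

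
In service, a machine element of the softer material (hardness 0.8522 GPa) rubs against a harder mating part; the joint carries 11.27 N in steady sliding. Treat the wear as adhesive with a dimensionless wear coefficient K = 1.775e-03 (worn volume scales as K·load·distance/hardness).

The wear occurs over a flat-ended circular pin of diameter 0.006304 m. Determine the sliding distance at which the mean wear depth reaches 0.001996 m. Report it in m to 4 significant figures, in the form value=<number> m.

value=2654 m

The intermediates appear rounded, and each operation holds full float precision; rounded once at the end: four significant figures.
Hardness H = 0.8522 GPa = 8.522e+08 Pa.
Contact area A = π·d²/4 = π·(0.006304 m)²/4 = 3.121e-05 m².
As SI base values: W = 11.27 N, H = 8.522e+08 Pa, K = 1.775e-03.
At the depth limit, V_lim = h_lim·A = 0.001996 · 3.121e-05 = 6.230e-08 m³.
So the life L = V_lim·H/(K·W) = 6.230e-08 · 8.522e+08 / (1.775e-03 · 11.27) = 2654 m.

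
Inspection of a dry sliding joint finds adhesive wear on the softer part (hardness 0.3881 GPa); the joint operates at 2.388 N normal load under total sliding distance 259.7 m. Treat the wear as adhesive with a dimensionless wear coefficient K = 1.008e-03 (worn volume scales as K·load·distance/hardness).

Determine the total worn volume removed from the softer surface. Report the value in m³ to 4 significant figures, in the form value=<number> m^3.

value=1.611e-09 m^3

Displayed values are rounded — all working math holds full float precision; a lone final rounding, at 4 significant figures.
Hardness H = 0.3881 GPa = 3.881e+08 Pa.
In SI base units, W = 2.388 N, H = 3.881e+08 Pa, K = 1.008e-03.
Archard volume V = K·W·L/H = 1.008e-03 · 2.388 · 259.7 / 3.881e+08 = 1.611e-09 m³.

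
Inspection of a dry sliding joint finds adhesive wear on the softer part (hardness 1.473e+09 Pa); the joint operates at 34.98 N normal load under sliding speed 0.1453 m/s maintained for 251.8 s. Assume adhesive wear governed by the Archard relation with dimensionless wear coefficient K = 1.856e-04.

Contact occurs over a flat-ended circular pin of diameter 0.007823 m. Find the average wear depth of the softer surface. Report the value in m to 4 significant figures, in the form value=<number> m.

All arithmetic carries full float precision — the intermediates are printed rounded — a single final rounding: 4 significant figures.
Distance L = v·t = 0.1453 m/s × 251.8 s = 36.59 m.
Contact area A = π·d²/4 = π·(0.007823 m)²/4 = 4.807e-05 m².
Restated in SI base units: W = 34.98 N, H = 1.473e+09 Pa, K = 1.856e-04.
Wear volume V = K·W·L/H = 1.856e-04 · 34.98 · 36.59 / 1.473e+09 = 1.613e-10 m³.
Depth h = V/A = 1.613e-10 / 4.807e-05 = 3.355e-06 m.

value=3.355e-06 m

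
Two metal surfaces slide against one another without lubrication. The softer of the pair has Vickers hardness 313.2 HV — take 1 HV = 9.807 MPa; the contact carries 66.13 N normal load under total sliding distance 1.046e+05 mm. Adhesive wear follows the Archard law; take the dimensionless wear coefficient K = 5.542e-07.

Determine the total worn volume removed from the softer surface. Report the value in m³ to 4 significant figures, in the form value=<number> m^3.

The algebra runs at full float precision. The intermediates appear rounded. Rounded just once: 4 significant digits.
The distance L = 1.046e+05 mm = 104.6 m.
Hardness H = 313.2 HV × 9.807 MPa/HV = 3072 MPa = 3.072e+09 Pa.
As SI base values: W = 66.13 N, H = 3.072e+09 Pa, K = 5.542e-07.
Volume removed: V = K·W·L/H = 5.542e-07 · 66.13 · 104.6 / 3.072e+09 = 1.248e-12 m³.

value=1.248e-12 m^3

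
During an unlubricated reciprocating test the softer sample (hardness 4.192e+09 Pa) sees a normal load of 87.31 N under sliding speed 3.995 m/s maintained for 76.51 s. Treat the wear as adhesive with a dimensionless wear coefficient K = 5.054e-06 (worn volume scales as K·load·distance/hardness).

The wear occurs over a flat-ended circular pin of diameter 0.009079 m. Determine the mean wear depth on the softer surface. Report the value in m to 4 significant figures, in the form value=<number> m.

value=4.970e-07 m

Intermediate values are printed rounded. The algebra holds full float precision. Rounded once at the end: 4 significant figures.
Convert: Sliding distance L = v·t = 3.995 m/s × 76.51 s = 305.7 m.
Convert: Contact area A = π·d²/4 = π·(0.009079 m)²/4 = 6.474e-05 m².
Collected in SI base units: W = 87.31 N, H = 4.192e+09 Pa, K = 5.054e-06.
Wear volume V = K·W·L/H = 5.054e-06 · 87.31 · 305.7 / 4.192e+09 = 3.217e-11 m³.
Mean depth h = V/A = 3.217e-11 / 6.474e-05 = 4.970e-07 m.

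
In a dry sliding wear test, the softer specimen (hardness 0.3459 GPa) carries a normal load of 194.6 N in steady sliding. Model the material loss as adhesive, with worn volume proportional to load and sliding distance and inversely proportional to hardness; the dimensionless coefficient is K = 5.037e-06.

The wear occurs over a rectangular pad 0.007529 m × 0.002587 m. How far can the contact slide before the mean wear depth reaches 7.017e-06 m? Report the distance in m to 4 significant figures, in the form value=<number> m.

Intermediate values are shown rounded. Every step carries exact precision, and rounded just once: four significant figures.
Hardness H = 0.3459 GPa = 3.459e+08 Pa.
Contact area A = 0.007529 m × 0.002587 m = 1.948e-05 m².
Restated in SI base units: W = 194.6 N, H = 3.459e+08 Pa, K = 5.037e-06.
Limit volume V_lim = h_lim·A = 7.017e-06 · 1.948e-05 = 1.367e-10 m³.
Inverting, life L = V_lim·H/(K·W) = 1.367e-10 · 3.459e+08 / (5.037e-06 · 194.6) = 48.23 m.

value=48.23 m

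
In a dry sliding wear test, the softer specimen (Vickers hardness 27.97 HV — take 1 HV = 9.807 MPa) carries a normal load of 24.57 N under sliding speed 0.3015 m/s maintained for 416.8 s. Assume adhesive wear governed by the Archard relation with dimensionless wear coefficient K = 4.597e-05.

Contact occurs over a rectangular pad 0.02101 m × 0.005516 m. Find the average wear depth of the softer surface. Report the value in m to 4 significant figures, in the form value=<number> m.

Quoted intermediates are rounded. The computation maintains exact precision, and one last rounding to 4 significant digits.
Sliding distance L = v·t = 0.3015 m/s × 416.8 s = 125.7 m.
Hardness H = 27.97 HV × 9.807 MPa/HV = 274.3 MPa = 2.743e+08 Pa.
Contact area A = 0.02101 m × 0.005516 m = 1.159e-04 m².
Collected in SI base units: W = 24.57 N, H = 2.743e+08 Pa, K = 4.597e-05.
The Archard volume V = K·W·L/H = 4.597e-05 · 24.57 · 125.7 / 2.743e+08 = 5.174e-10 m³.
Wear depth h = V/A = 5.174e-10 / 1.159e-04 = 4.465e-06 m.

value=4.465e-06 m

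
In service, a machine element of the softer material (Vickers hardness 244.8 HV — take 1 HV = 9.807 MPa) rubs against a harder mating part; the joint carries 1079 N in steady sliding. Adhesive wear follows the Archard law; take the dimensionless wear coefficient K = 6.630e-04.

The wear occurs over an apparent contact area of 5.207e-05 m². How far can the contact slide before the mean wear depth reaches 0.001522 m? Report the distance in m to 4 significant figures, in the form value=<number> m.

Intermediate values are shown rounded; all arithmetic carries exact precision, and a lone final rounding to four significant digits.
Hardness H = 244.8 HV × 9.807 MPa/HV = 2401 MPa = 2.401e+09 Pa.
Collected in SI base units: W = 1079 N, H = 2.401e+09 Pa, K = 6.630e-04.
Limit volume V_lim = h_lim·A = 0.001522 · 5.207e-05 = 7.925e-08 m³.
Sliding life L = V_lim·H/(K·W) = 7.925e-08 · 2.401e+09 / (6.630e-04 · 1079) = 266.0 m.

value=266.0 m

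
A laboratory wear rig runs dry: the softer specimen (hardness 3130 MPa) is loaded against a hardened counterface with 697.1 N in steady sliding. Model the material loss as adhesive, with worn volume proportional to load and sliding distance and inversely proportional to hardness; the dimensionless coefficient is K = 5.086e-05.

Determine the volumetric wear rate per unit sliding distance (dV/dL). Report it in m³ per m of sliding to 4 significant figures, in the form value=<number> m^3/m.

The computation keeps exact precision — intermediates are displayed rounded — rounded just once to 4 significant figures.
Hardness H = 3130 MPa = 3.130e+09 Pa.
In SI base units, W = 697.1 N, H = 3.130e+09 Pa, K = 5.086e-05.
The wear rate dV/dL = K·W/H: 5.086e-05 · 697.1 / 3.130e+09 = 1.133e-11 m³/m.

value=1.133e-11 m^3/m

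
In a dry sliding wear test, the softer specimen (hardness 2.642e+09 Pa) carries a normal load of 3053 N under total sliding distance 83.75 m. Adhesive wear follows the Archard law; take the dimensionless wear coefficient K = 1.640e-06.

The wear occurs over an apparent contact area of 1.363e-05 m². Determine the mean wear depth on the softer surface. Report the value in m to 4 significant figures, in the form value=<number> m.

The intermediates are shown rounded, and every step maintains full precision, and rounded just once, at four significant figures.
Collected in SI base units: W = 3053 N, H = 2.642e+09 Pa, K = 1.640e-06.
By Archard's law, V = K·W·L/H = 1.640e-06 · 3053 · 83.75 / 2.642e+09 = 1.587e-10 m³.
Mean depth h = V/A = 1.587e-10 / 1.363e-05 = 1.164e-05 m.

value=1.164e-05 m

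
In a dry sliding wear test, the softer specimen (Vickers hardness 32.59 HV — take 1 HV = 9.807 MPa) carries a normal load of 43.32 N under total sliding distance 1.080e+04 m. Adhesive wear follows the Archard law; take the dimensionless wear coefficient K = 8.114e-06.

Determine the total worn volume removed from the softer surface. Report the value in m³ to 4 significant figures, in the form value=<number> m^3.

value=1.188e-08 m^3

All arithmetic carries full float precision, and the intermediates appear rounded — a single final rounding: four significant figures.
Convert: Hardness H = 32.59 HV × 9.807 MPa/HV = 319.6 MPa = 3.196e+08 Pa.
As SI base values: W = 43.32 N, H = 3.196e+08 Pa, K = 8.114e-06.
Volume removed: V = K·W·L/H = 8.114e-06 · 43.32 · 1.080e+04 / 3.196e+08 = 1.188e-08 m³.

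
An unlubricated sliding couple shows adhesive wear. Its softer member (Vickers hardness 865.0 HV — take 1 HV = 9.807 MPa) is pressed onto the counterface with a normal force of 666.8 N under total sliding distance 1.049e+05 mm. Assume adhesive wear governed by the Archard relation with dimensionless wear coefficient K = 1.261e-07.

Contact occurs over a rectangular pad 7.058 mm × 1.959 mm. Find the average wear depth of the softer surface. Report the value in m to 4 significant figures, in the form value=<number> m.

Shown intermediates are rounded. The algebra carries full precision, and rounded once at the end to four significant figures.
Convert: Distance L = 1.049e+05 mm = 104.9 m.
Convert: Hardness H = 865.0 HV × 9.807 MPa/HV = 8483 MPa = 8.483e+09 Pa.
Convert: Pad sides 7.058 mm × 1.959 mm = 0.007058 m × 0.001959 m. Contact area A = 0.007058 m × 0.001959 m = 1.383e-05 m².
As SI base values: W = 666.8 N, H = 8.483e+09 Pa, K = 1.261e-07.
Apply Archard: V = K·W·L/H = 1.261e-07 · 666.8 · 104.9 / 8.483e+09 = 1.040e-12 m³.
Depth h = V/A = 1.040e-12 / 1.383e-05 = 7.520e-08 m.

value=7.520e-08 m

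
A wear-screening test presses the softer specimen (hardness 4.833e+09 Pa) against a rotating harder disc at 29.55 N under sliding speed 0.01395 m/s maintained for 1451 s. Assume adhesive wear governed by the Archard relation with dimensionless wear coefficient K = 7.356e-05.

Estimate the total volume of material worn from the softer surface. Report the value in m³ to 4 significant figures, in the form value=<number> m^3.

Shown intermediates are rounded; the computation runs at full precision. Rounded just once, at four significant figures.
Sliding distance L = v·t = 0.01395 m/s × 1451 s = 20.24 m.
Restated in SI base units: W = 29.55 N, H = 4.833e+09 Pa, K = 7.356e-05.
Apply Archard: V = K·W·L/H = 7.356e-05 · 29.55 · 20.24 / 4.833e+09 = 9.104e-12 m³.

value=9.104e-12 m^3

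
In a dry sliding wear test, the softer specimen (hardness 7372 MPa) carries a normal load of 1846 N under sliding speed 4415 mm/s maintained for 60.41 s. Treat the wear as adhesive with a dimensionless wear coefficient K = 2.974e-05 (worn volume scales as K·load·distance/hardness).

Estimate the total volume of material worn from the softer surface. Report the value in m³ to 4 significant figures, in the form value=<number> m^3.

The computation keeps full float precision. Intermediate values are printed rounded. Rounded just once to four significant digits.
Sliding speed v = 4415 mm/s = 4.415 m/s. Distance L = v·t = 4.415 m/s × 60.41 s = 266.7 m.
Hardness H = 7372 MPa = 7.372e+09 Pa.
Collected in SI base units: W = 1846 N, H = 7.372e+09 Pa, K = 2.974e-05.
By Archard's law, V = K·W·L/H = 2.974e-05 · 1846 · 266.7 / 7.372e+09 = 1.986e-09 m³.

value=1.986e-09 m^3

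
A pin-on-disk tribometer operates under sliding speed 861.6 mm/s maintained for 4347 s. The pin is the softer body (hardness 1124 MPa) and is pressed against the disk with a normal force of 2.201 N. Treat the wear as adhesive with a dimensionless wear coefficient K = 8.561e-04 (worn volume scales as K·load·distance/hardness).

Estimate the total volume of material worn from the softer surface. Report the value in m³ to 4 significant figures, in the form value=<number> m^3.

value=6.279e-09 m^3

Intermediates are shown rounded; each operation keeps full float precision — one final rounding to 4 significant figures.
Convert: Sliding speed v = 861.6 mm/s = 0.8616 m/s. Path length L = v·t = 0.8616 m/s × 4347 s = 3745 m.
Convert: Hardness H = 1124 MPa = 1.124e+09 Pa.
As SI base values: W = 2.201 N, H = 1.124e+09 Pa, K = 8.561e-04.
The Archard volume V = K·W·L/H = 8.561e-04 · 2.201 · 3745 / 1.124e+09 = 6.279e-09 m³.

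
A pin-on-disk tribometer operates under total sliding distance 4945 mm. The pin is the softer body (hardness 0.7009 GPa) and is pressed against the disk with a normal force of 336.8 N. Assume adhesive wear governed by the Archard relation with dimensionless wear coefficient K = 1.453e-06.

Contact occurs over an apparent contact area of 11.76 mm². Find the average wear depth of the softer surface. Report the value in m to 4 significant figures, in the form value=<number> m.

value=2.936e-07 m

The computation carries full float precision — the intermediates are printed rounded; a lone final rounding to 4 significant digits.
Convert: Sliding distance L = 4945 mm = 4.945 m.
Convert: Hardness H = 0.7009 GPa = 7.009e+08 Pa.
Convert: Contact area A = 11.76 mm² = 1.176e-05 m².
Restated in SI base units: W = 336.8 N, H = 7.009e+08 Pa, K = 1.453e-06.
Apply Archard: V = K·W·L/H = 1.453e-06 · 336.8 · 4.945 / 7.009e+08 = 3.453e-12 m³.
Depth h = V/A = 3.453e-12 / 1.176e-05 = 2.936e-07 m.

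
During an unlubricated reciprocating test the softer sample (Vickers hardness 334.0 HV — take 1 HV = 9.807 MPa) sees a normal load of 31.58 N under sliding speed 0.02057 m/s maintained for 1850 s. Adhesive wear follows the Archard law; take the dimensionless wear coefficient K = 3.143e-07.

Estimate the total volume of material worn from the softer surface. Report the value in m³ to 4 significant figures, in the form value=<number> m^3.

value=1.153e-13 m^3

Intermediates are displayed rounded. The algebra holds full precision, and a single final rounding to 4 significant digits.
Convert: Total distance L = v·t = 0.02057 m/s × 1850 s = 38.05 m.
Convert: Hardness H = 334.0 HV × 9.807 MPa/HV = 3276 MPa = 3.276e+09 Pa.
Expressed in SI base units: W = 31.58 N, H = 3.276e+09 Pa, K = 3.143e-07.
Apply Archard: V = K·W·L/H = 3.143e-07 · 31.58 · 38.05 / 3.276e+09 = 1.153e-13 m³.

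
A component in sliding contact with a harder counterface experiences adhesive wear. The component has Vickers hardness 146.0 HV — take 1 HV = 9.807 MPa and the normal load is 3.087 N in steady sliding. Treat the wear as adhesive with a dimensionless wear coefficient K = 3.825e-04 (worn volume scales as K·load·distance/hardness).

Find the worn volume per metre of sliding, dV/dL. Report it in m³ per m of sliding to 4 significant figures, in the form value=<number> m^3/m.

Intermediates appear rounded; all arithmetic maintains exact precision, and rounded just once: four significant digits.
Convert: Hardness H = 146.0 HV × 9.807 MPa/HV = 1432 MPa = 1.432e+09 Pa.
Collected in SI base units: W = 3.087 N, H = 1.432e+09 Pa, K = 3.825e-04.
Rate of wear dV/dL = K·W/H, so: 3.825e-04 · 3.087 / 1.432e+09 = 8.247e-13 m³/m.

value=8.247e-13 m^3/m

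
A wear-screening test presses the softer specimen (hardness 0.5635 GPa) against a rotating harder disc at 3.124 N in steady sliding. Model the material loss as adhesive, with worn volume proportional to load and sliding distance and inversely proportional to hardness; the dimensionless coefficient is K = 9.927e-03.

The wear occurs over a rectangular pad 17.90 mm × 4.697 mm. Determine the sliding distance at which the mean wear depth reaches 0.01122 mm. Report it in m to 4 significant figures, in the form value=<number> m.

value=17.14 m

Intermediates appear rounded; all arithmetic carries exact precision, and rounded once at the end, at four significant figures.
Convert: Hardness H = 0.5635 GPa = 5.635e+08 Pa.
Convert: Pad sides 17.90 mm × 4.697 mm = 0.01790 m × 0.004697 m. Contact area A = 0.01790 m × 0.004697 m = 8.408e-05 m².
Convert: Depth limit h_lim = 0.01122 mm = 1.122e-05 m.
SI base units throughout: W = 3.124 N, H = 5.635e+08 Pa, K = 9.927e-03.
Limit volume V_lim = h_lim·A = 1.122e-05 · 8.408e-05 = 9.433e-10 m³.
Life L = V_lim·H/(K·W) = 9.433e-10 · 5.635e+08 / (9.927e-03 · 3.124) = 17.14 m.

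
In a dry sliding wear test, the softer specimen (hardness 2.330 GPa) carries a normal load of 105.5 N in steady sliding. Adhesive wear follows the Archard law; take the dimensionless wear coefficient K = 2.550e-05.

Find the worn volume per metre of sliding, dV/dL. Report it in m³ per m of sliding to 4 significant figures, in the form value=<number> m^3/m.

Each operation maintains full precision; displayed values are rounded. Rounded just once to four significant digits.
Hardness H = 2.330 GPa = 2.330e+09 Pa.
As SI base values: W = 105.5 N, H = 2.330e+09 Pa, K = 2.550e-05.
Wear rate dV/dL = K·W/H: 2.550e-05 · 105.5 / 2.330e+09 = 1.155e-12 m³/m.

value=1.155e-12 m^3/m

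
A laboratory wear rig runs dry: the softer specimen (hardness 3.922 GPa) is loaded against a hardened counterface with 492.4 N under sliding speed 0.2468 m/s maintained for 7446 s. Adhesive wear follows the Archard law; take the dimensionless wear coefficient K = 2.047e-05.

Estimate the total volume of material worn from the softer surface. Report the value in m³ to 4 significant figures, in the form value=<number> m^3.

value=4.723e-09 m^3

Intermediate values are displayed rounded. All arithmetic keeps full precision; rounded just once to four significant figures.
Total distance L = v·t = 0.2468 m/s × 7446 s = 1838 m.
Hardness H = 3.922 GPa = 3.922e+09 Pa.
As SI base values: W = 492.4 N, H = 3.922e+09 Pa, K = 2.047e-05.
Wear volume V = K·W·L/H = 2.047e-05 · 492.4 · 1838 / 3.922e+09 = 4.723e-09 m³.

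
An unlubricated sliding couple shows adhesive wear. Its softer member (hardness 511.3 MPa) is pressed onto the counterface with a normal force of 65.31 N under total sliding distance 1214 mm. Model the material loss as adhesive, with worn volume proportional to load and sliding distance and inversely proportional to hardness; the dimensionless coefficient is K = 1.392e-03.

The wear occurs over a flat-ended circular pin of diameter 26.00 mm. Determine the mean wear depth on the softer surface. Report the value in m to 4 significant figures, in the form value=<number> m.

The computation carries full precision; intermediate values are displayed rounded — rounded just once, at four significant figures.
Convert: Distance L = 1214 mm = 1.214 m.
Convert: Hardness H = 511.3 MPa = 5.113e+08 Pa.
Convert: Pin diameter d = 26.00 mm = 0.02600 m. Contact area A = π·d²/4 = π·(0.02600 m)²/4 = 5.309e-04 m².
SI base units throughout: W = 65.31 N, H = 5.113e+08 Pa, K = 1.392e-03.
Wear volume V = K·W·L/H = 1.392e-03 · 65.31 · 1.214 / 5.113e+08 = 2.159e-10 m³.
Average depth h = V/A = 2.159e-10 / 5.309e-04 = 4.066e-07 m.

value=4.066e-07 m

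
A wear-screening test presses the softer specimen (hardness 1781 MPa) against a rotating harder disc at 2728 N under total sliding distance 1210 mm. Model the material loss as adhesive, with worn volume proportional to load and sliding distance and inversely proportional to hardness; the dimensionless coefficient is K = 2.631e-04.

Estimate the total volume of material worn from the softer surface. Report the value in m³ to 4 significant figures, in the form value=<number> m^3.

All working math holds exact precision; quoted intermediates are rounded; rounded just once to four significant digits.
The distance L = 1210 mm = 1.210 m.
Hardness H = 1781 MPa = 1.781e+09 Pa.
Expressed in SI base units: W = 2728 N, H = 1.781e+09 Pa, K = 2.631e-04.
Apply Archard: V = K·W·L/H = 2.631e-04 · 2728 · 1.210 / 1.781e+09 = 4.876e-10 m³.

value=4.876e-10 m^3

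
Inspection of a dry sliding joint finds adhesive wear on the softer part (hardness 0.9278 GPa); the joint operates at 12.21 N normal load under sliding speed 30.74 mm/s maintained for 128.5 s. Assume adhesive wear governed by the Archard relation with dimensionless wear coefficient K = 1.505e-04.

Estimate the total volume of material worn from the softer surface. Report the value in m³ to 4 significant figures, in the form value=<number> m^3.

value=7.824e-12 m^3

Intermediates are displayed rounded, and all arithmetic holds full precision; one final rounding to 4 significant figures.
Convert: Sliding speed v = 30.74 mm/s = 0.03074 m/s. Sliding distance L = v·t = 0.03074 m/s × 128.5 s = 3.950 m.
Convert: Hardness H = 0.9278 GPa = 9.278e+08 Pa.
Expressed in SI base units: W = 12.21 N, H = 9.278e+08 Pa, K = 1.505e-04.
The Archard volume V = K·W·L/H = 1.505e-04 · 12.21 · 3.950 / 9.278e+08 = 7.824e-12 m³.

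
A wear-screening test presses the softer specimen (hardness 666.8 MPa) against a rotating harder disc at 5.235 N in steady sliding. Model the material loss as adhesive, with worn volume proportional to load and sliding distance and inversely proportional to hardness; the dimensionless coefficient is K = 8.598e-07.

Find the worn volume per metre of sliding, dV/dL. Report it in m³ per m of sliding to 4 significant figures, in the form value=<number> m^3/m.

The intermediates appear rounded; all arithmetic holds full precision; rounded just once, at 4 significant digits.
Hardness H = 666.8 MPa = 6.668e+08 Pa.
SI base units throughout: W = 5.235 N, H = 6.668e+08 Pa, K = 8.598e-07.
Sliding wear rate dV/dL = K·W/H, so: 8.598e-07 · 5.235 / 6.668e+08 = 6.750e-15 m³/m.

value=6.750e-15 m^3/m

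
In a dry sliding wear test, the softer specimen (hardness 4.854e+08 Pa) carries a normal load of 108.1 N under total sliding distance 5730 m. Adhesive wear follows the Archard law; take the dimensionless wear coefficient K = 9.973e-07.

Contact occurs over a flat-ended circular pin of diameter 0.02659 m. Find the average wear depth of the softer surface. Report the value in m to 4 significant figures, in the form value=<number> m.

Intermediate values are printed rounded; each operation holds full precision; one final rounding: 4 significant figures.
Contact area A = π·d²/4 = π·(0.02659 m)²/4 = 5.553e-04 m².
Collected in SI base units: W = 108.1 N, H = 4.854e+08 Pa, K = 9.973e-07.
By Archard's law, V = K·W·L/H = 9.973e-07 · 108.1 · 5730 / 4.854e+08 = 1.273e-09 m³.
Mean wear depth h = V/A = 1.273e-09 / 5.553e-04 = 2.292e-06 m.

value=2.292e-06 m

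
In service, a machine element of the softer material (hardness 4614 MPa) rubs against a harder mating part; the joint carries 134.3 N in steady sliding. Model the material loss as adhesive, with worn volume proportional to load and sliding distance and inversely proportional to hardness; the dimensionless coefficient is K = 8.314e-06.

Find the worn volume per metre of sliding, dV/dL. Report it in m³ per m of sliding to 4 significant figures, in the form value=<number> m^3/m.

Intermediates are displayed rounded, and all arithmetic keeps full float precision — rounded once at the end: 4 significant figures.
Convert: Hardness H = 4614 MPa = 4.614e+09 Pa.
SI base units throughout: W = 134.3 N, H = 4.614e+09 Pa, K = 8.314e-06.
Rate of wear dV/dL = K·W/H — distance-free: 8.314e-06 · 134.3 / 4.614e+09 = 2.420e-13 m³/m.

value=2.420e-13 m^3/m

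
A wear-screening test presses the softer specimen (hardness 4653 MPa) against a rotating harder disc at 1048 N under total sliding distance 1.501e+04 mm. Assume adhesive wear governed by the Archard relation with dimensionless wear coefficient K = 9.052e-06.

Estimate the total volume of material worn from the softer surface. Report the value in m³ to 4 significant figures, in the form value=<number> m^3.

The algebra keeps full float precision; intermediate values appear rounded; one final rounding to 4 significant figures.
Convert: Path length L = 1.501e+04 mm = 15.01 m.
Convert: Hardness H = 4653 MPa = 4.653e+09 Pa.
Expressed in SI base units: W = 1048 N, H = 4.653e+09 Pa, K = 9.052e-06.
Archard relation: V = K·W·L/H = 9.052e-06 · 1048 · 15.01 / 4.653e+09 = 3.060e-11 m³.

value=3.060e-11 m^3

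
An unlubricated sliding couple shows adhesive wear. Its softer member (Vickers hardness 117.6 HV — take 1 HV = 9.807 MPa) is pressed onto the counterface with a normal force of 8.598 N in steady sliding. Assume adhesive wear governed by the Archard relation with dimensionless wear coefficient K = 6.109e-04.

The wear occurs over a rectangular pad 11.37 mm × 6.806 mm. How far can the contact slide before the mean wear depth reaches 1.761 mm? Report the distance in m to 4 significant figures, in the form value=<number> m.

value=2.992e+04 m

All working math holds full float precision — intermediates are shown rounded; one last rounding: four significant figures.
Convert: Hardness H = 117.6 HV × 9.807 MPa/HV = 1153 MPa = 1.153e+09 Pa.
Convert: Pad sides 11.37 mm × 6.806 mm = 0.01137 m × 0.006806 m. Contact area A = 0.01137 m × 0.006806 m = 7.738e-05 m².
Convert: Depth limit h_lim = 1.761 mm = 0.001761 m.
SI base units throughout: W = 8.598 N, H = 1.153e+09 Pa, K = 6.109e-04.
Allowed volume V_lim = h_lim·A = 0.001761 · 7.738e-05 = 1.363e-07 m³.
Inverting, life L = V_lim·H/(K·W) = 1.363e-07 · 1.153e+09 / (6.109e-04 · 8.598) = 2.992e+04 m.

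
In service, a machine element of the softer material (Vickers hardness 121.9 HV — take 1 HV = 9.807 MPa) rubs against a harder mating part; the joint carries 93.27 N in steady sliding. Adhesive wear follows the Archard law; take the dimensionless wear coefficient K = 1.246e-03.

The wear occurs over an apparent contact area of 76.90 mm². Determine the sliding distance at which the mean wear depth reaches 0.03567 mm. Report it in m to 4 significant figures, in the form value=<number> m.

Every step carries full precision. Intermediates are shown rounded, and rounded just once, at four significant digits.
Hardness H = 121.9 HV × 9.807 MPa/HV = 1195 MPa = 1.195e+09 Pa.
Contact area A = 76.90 mm² = 7.690e-05 m².
Depth limit h_lim = 0.03567 mm = 3.567e-05 m.
Collected in SI base units: W = 93.27 N, H = 1.195e+09 Pa, K = 1.246e-03.
At the depth limit, V_lim = h_lim·A = 3.567e-05 · 7.690e-05 = 2.743e-09 m³.
Sliding life L = V_lim·H/(K·W) = 2.743e-09 · 1.195e+09 / (1.246e-03 · 93.27) = 28.22 m.

value=28.22 m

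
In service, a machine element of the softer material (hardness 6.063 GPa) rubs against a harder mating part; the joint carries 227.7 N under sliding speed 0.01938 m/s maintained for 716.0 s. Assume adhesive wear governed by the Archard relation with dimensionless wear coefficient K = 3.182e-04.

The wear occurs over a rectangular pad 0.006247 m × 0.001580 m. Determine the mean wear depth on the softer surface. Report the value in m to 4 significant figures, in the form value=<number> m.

value=1.680e-05 m

All arithmetic holds exact precision, and quoted intermediates are rounded — a single final rounding to four significant digits.
Total distance L = v·t = 0.01938 m/s × 716.0 s = 13.88 m.
Hardness H = 6.063 GPa = 6.063e+09 Pa.
Contact area A = 0.006247 m × 0.001580 m = 9.870e-06 m².
Restated in SI base units: W = 227.7 N, H = 6.063e+09 Pa, K = 3.182e-04.
Archard volume V = K·W·L/H = 3.182e-04 · 227.7 · 13.88 / 6.063e+09 = 1.658e-10 m³.
Mean depth h = V/A = 1.658e-10 / 9.870e-06 = 1.680e-05 m.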